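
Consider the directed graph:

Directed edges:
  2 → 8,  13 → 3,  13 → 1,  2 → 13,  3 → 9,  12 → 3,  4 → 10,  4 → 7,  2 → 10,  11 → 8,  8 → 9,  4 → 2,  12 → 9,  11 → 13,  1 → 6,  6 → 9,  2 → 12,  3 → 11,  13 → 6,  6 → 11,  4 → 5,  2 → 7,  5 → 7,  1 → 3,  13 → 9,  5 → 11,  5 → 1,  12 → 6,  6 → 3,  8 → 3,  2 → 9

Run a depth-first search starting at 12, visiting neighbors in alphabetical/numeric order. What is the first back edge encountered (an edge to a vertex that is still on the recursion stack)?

8→3

DFS from 12 (visiting neighbors in alphabetical/numeric order); mark gray on enter, black on exit:
12 gray
  3 gray
    9 gray
    9 black
    11 gray
      8 gray
        8→3: 3 is gray → back edge
First back edge: 8 → 3.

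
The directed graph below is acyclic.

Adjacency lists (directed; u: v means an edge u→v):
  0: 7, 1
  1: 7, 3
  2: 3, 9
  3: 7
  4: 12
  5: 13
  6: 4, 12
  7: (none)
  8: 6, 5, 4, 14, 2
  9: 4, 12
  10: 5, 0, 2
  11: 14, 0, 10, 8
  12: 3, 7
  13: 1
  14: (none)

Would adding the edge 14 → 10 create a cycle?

No

Adding 14→10 creates a cycle iff 10 can already reach 14.
Explore from 10: no path reaches 14. The graph stays acyclic.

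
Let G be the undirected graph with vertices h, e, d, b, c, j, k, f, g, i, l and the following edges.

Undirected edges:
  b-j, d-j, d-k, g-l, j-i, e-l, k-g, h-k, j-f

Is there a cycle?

DFS, tracking each vertex's parent; an edge to a visited non-parent vertex closes a cycle.
Start from e:
visit e (parent –)
  visit l (parent e)
    l–e: parent, skip
    visit g (parent l)
      g–l: parent, skip
      visit k (parent g)
        visit h (parent k)
          h–k: parent, skip
        k–g: parent, skip
        visit d (parent k)
          visit j (parent d)
            visit f (parent j)
              f–j: parent, skip
            visit i (parent j)
              i–j: parent, skip
            visit b (parent j)
              b–j: parent, skip
            j–d: parent, skip
          d–k: parent, skip
visit c (parent –)
No non-parent visited neighbor found — the graph is a forest.

No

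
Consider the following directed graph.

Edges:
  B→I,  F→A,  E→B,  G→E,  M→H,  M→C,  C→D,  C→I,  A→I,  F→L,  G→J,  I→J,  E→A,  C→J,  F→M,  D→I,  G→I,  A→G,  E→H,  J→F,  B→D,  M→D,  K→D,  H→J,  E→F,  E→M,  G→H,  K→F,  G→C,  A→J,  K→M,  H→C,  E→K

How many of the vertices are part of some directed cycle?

12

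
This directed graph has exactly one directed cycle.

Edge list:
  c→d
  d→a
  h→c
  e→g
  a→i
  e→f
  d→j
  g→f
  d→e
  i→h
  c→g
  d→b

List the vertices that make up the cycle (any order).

DFS with gray/black marking from c:
c gray
  g gray
    f gray
    f black
  g black
  d gray
    e gray
      e→g: g black — skip
      e→f: f black — skip
    e black
    a gray
      i gray
        h gray
          h→c: c is gray → back edge
Back edge closes the cycle c → d → a → i → h → c; its vertices are {a, c, d, h, i}.

a, c, d, h, i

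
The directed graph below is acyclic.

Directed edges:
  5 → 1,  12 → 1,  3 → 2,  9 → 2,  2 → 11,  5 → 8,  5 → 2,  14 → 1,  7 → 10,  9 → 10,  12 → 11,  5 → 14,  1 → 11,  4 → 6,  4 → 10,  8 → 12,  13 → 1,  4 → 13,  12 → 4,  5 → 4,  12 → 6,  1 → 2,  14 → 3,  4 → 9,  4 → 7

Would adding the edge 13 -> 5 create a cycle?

Yes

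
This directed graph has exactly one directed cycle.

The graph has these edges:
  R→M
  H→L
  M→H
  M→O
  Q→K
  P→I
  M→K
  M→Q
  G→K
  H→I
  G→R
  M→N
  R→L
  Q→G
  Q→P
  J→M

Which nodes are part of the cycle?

DFS with gray/black marking from M:
M gray
  Q gray
    P gray
      I gray
      I black
    P black
    G gray
      K gray
      K black
      R gray
        L gray
        L black
        R→M: M is gray → back edge
Back edge closes the cycle M → Q → G → R → M; its vertices are {G, M, Q, R}.

G, M, Q, R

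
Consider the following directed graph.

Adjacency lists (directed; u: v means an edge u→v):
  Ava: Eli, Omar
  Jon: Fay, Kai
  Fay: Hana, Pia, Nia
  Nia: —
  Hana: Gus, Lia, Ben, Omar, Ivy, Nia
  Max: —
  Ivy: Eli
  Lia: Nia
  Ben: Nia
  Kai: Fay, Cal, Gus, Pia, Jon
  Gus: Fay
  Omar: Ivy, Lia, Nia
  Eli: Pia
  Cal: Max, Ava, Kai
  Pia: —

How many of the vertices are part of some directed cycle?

6

A vertex is on a directed cycle iff it belongs to a strongly connected component of size ≥ 2 (or has a self-loop).
The vertices on cycles are {Cal, Fay, Gus, Jon, Kai, Hana} — 6 in total.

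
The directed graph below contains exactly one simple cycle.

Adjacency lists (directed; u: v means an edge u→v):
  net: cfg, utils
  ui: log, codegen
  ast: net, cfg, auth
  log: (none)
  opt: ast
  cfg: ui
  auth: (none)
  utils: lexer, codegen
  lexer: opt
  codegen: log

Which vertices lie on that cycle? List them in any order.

ast, net, opt, lexer, utils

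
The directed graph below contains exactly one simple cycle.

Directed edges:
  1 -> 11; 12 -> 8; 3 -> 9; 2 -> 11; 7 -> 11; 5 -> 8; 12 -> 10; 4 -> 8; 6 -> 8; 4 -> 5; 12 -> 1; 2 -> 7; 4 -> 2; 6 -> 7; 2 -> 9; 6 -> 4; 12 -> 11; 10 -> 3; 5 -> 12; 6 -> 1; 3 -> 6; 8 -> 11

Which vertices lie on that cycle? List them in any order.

DFS with gray/black marking from 4:
4 gray
  8 gray
    11 gray
    11 black
  8 black
  2 gray
    7 gray
      7→11: 11 black — skip
    7 black
    2→11: 11 black — skip
    9 gray
    9 black
  2 black
  5 gray
    12 gray
      12→8: 8 black — skip
      1 gray
        1→11: 11 black — skip
      1 black
      12→11: 11 black — skip
      10 gray
        3 gray
          3→9: 9 black — skip
          6 gray
            6→8: 8 black — skip
            6→7: 7 black — skip
            6→4: 4 is gray → back edge
Back edge closes the cycle 4 → 5 → 12 → 10 → 3 → 6 → 4; its vertices are {3, 4, 5, 6, 10, 12}.

3, 4, 5, 6, 10, 12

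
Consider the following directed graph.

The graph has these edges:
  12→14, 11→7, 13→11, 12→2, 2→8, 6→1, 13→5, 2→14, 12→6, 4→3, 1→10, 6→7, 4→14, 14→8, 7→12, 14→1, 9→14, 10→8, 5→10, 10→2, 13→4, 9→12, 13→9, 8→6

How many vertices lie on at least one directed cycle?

8

A vertex is on a directed cycle iff it belongs to a strongly connected component of size ≥ 2 (or has a self-loop).
The vertices on cycles are {1, 2, 6, 7, 8, 10, 12, 14} — 8 in total.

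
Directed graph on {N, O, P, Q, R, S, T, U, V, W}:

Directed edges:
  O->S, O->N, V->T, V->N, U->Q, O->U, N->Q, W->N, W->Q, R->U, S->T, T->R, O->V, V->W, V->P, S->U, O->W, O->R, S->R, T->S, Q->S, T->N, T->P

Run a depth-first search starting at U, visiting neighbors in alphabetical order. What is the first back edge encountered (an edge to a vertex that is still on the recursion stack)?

DFS from U (visiting neighbors in alphabetical order); mark gray on enter, black on exit:
U gray
  Q gray
    S gray
      R gray
        R→U: U is gray → back edge
First back edge: R → U.

R→U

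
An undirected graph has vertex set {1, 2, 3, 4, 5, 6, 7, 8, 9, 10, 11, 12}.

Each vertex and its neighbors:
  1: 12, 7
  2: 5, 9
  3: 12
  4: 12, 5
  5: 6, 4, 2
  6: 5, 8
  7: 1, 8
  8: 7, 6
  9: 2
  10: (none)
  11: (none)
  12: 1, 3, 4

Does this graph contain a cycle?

DFS, tracking each vertex's parent; an edge to a visited non-parent vertex closes a cycle.
Start from 10:
visit 10 (parent –)
visit 1 (parent –)
  visit 12 (parent 1)
    12–1: parent, skip
    visit 3 (parent 12)
      3–12: parent, skip
    visit 4 (parent 12)
      4–12: parent, skip
      visit 5 (parent 4)
        visit 6 (parent 5)
          6–5: parent, skip
          visit 8 (parent 6)
            visit 7 (parent 8)
              7–1: 1 visited and ≠ parent → cycle
Cycle: 1 – 12 – 4 – 5 – 6 – 8 – 7 – 1.

Yes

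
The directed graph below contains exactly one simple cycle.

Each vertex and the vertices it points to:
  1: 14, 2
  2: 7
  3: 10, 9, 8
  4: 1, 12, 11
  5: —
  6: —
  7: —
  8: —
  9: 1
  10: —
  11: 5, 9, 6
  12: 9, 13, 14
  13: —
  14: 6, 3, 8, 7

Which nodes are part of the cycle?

DFS with gray/black marking from 1:
1 gray
  14 gray
    6 gray
    6 black
    3 gray
      10 gray
      10 black
      9 gray
        9→1: 1 is gray → back edge
Back edge closes the cycle 1 → 14 → 3 → 9 → 1; its vertices are {1, 3, 9, 14}.

1, 3, 9, 14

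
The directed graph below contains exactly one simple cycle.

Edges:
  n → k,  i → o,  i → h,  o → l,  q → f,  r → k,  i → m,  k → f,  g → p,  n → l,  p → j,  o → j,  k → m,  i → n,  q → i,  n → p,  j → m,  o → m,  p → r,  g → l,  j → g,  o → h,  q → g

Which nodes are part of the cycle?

g, j, p

DFS with gray/black marking from g:
g gray
  p gray
    r gray
      k gray
        f gray
        f black
        m gray
        m black
      k black
    r black
    j gray
      j→m: m black — skip
      j→g: g is gray → back edge
Back edge closes the cycle g → p → j → g; its vertices are {g, j, p}.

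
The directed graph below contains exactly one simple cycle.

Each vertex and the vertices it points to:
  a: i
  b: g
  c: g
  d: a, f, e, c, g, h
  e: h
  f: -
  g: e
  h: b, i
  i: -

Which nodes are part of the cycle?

b, e, g, h

DFS with gray/black marking from h:
h gray
  b gray
    g gray
      e gray
        e→h: h is gray → back edge
Back edge closes the cycle h → b → g → e → h; its vertices are {b, e, g, h}.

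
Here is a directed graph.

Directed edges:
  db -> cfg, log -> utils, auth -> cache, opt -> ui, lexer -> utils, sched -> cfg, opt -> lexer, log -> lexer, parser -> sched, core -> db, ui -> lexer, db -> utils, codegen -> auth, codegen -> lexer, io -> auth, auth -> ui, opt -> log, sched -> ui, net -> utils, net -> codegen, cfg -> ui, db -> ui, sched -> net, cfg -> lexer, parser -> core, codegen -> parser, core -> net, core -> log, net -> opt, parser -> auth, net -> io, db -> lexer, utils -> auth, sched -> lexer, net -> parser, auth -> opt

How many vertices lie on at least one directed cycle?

11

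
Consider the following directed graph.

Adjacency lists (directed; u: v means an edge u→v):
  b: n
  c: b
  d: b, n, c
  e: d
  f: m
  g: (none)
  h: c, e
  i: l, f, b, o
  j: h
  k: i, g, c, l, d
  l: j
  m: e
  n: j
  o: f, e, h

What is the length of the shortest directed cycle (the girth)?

5

For each vertex v, BFS finds the shortest path from v back to v.
The shortest such closed walk is d → n → j → h → e → d, length 5.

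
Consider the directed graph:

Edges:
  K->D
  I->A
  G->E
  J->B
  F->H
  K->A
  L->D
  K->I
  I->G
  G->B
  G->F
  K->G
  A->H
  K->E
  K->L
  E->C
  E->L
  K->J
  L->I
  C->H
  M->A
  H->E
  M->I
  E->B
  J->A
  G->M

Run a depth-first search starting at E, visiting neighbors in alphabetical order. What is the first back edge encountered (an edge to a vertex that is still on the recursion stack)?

H→E

DFS from E (visiting neighbors in alphabetical order); mark gray on enter, black on exit:
E gray
  B gray
  B black
  C gray
    H gray
      H→E: E is gray → back edge
First back edge: H → E.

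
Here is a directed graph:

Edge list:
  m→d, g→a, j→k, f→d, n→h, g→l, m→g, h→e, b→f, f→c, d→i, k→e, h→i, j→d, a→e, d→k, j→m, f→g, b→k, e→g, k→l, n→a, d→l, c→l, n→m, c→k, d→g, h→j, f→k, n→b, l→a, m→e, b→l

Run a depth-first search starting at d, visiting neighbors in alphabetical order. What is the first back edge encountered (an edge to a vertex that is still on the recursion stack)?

e→g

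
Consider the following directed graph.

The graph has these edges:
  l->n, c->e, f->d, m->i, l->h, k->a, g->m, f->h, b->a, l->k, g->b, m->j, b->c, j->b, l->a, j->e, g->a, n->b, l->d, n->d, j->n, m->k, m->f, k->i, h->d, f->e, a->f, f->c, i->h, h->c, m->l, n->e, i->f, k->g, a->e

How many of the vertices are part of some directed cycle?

4

A vertex is on a directed cycle iff it belongs to a strongly connected component of size ≥ 2 (or has a self-loop).
The vertices on cycles are {g, k, l, m} — 4 in total.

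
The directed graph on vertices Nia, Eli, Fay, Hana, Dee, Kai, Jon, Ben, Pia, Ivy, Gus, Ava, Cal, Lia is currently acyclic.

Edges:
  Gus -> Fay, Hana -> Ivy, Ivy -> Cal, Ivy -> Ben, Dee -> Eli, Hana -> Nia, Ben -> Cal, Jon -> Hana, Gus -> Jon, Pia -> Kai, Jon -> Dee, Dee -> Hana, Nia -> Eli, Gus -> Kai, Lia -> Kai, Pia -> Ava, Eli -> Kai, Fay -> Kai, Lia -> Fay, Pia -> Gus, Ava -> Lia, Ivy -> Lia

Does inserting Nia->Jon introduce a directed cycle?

Yes

Adding Nia→Jon creates a cycle iff Jon can already reach Nia.
Path from Jon: Jon → Hana → Nia.
So Jon → … → Nia → Jon is a cycle.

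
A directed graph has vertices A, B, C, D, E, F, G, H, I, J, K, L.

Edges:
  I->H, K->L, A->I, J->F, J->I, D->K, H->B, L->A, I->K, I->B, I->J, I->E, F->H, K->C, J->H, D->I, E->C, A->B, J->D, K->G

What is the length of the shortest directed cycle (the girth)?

2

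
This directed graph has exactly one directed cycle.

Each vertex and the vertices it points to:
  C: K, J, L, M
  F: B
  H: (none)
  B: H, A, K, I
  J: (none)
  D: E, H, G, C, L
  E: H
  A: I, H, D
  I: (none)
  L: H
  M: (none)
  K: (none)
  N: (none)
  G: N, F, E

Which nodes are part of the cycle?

A, B, D, F, G

DFS with gray/black marking from D:
D gray
  E gray
    H gray
    H black
  E black
  D→H: H black — skip
  G gray
    N gray
    N black
    F gray
      B gray
        B→H: H black — skip
        A gray
          I gray
          I black
          A→H: H black — skip
          A→D: D is gray → back edge
Back edge closes the cycle D → G → F → B → A → D; its vertices are {A, B, D, F, G}.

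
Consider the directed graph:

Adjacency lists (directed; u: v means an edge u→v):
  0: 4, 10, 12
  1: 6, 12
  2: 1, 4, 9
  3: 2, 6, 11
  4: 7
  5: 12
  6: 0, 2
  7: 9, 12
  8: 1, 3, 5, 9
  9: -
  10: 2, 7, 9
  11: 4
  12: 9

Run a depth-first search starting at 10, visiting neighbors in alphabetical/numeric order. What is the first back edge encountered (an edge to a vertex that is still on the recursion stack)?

DFS from 10 (visiting neighbors in alphabetical/numeric order); mark gray on enter, black on exit:
10 gray
  2 gray
    1 gray
      6 gray
        0 gray
          4 gray
            7 gray
              9 gray
              9 black
              12 gray
                12→9: 9 black — skip
              12 black
            7 black
          4 black
          0→10: 10 is gray → back edge
First back edge: 0 → 10.

0→10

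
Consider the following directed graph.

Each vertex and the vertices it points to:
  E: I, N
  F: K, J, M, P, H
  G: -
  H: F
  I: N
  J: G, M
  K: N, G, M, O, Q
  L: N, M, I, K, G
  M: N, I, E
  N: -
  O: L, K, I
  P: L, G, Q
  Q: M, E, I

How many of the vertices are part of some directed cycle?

5

A vertex is on a directed cycle iff it belongs to a strongly connected component of size ≥ 2 (or has a self-loop).
The vertices on cycles are {F, H, K, L, O} — 5 in total.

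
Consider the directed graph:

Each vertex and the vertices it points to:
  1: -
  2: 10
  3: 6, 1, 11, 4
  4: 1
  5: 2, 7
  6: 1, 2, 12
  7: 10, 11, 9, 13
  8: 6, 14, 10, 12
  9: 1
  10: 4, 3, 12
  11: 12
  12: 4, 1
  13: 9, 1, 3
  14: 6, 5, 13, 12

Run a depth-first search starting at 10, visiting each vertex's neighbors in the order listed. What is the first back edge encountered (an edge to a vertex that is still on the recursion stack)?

2->10

DFS from 10 (visiting each vertex's neighbors in the order listed); mark gray on enter, black on exit:
10 gray
  4 gray
    1 gray
    1 black
  4 black
  3 gray
    6 gray
      6→1: 1 black — skip
      2 gray
        2→10: 10 is gray → back edge
First back edge: 2 → 10.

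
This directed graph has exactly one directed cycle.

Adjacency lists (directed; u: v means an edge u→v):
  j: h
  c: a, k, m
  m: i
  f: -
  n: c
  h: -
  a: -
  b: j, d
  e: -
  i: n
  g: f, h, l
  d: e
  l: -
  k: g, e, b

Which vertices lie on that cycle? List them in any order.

DFS with gray/black marking from c:
c gray
  a gray
  a black
  k gray
    g gray
      f gray
      f black
      h gray
      h black
      l gray
      l black
    g black
    e gray
    e black
    b gray
      j gray
        j→h: h black — skip
      j black
      d gray
        d→e: e black — skip
      d black
    b black
  k black
  m gray
    i gray
      n gray
        n→c: c is gray → back edge
Back edge closes the cycle c → m → i → n → c; its vertices are {c, i, m, n}.

c, i, m, n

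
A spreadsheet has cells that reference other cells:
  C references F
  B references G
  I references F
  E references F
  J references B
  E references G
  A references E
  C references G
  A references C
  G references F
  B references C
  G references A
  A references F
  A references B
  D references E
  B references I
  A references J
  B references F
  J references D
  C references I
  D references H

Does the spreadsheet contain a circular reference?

Yes

DFS with white/gray/black marking, starting from I:
I gray
  F gray
  F black
I black
H gray
H black
E gray
  G gray
    G→F: F black — skip
    A gray
      B gray
        B→I: I black — skip
        B→G: G is gray → back edge
Back edge found, so a cycle exists: G → A → B → G.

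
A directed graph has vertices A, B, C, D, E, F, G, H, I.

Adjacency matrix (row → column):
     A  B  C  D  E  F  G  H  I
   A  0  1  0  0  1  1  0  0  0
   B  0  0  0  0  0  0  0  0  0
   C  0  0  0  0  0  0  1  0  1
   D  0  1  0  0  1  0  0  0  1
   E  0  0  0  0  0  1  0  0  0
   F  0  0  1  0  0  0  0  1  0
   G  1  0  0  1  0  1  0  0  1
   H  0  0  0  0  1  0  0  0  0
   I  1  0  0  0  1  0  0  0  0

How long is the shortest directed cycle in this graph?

3

For each vertex v, BFS finds the shortest path from v back to v.
The shortest such closed walk is F → C → G → F, length 3.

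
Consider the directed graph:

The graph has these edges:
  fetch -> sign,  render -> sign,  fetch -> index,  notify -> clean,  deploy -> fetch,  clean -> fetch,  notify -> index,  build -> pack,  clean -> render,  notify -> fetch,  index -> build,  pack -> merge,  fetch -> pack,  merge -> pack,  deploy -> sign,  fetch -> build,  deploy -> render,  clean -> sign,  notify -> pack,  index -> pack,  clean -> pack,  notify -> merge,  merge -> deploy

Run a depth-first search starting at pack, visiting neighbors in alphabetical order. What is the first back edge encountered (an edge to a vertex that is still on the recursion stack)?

build->pack

DFS from pack (visiting neighbors in alphabetical order); mark gray on enter, black on exit:
pack gray
  merge gray
    deploy gray
      fetch gray
        build gray
          build→pack: pack is gray → back edge
First back edge: build → pack.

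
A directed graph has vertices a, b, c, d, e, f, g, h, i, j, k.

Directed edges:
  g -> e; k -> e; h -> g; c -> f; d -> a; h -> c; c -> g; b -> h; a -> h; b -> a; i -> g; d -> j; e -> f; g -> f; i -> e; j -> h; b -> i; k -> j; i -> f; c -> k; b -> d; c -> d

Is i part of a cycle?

i lies on a cycle iff there is a path from i back to itself.
Exploring from i, it never reaches itself; equivalently, its strongly connected component is a singleton.

No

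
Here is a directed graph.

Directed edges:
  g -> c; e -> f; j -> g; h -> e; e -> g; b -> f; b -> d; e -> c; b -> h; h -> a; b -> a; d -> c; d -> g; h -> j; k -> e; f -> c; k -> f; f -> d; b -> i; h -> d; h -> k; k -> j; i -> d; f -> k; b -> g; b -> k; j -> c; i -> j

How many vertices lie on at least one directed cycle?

3

A vertex is on a directed cycle iff it belongs to a strongly connected component of size ≥ 2 (or has a self-loop).
The vertices on cycles are {e, f, k} — 3 in total.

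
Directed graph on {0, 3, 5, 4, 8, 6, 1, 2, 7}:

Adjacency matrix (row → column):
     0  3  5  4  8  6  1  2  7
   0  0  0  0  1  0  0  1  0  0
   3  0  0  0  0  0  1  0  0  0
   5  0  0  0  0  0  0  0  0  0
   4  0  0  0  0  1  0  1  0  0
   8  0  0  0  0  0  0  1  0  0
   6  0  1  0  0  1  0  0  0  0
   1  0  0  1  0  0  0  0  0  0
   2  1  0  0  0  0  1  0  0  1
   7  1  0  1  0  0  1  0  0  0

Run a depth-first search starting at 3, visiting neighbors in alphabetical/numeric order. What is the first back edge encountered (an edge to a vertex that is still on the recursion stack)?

6→3

DFS from 3 (visiting neighbors in alphabetical/numeric order); mark gray on enter, black on exit:
3 gray
  6 gray
    6→3: 3 is gray → back edge
First back edge: 6 → 3.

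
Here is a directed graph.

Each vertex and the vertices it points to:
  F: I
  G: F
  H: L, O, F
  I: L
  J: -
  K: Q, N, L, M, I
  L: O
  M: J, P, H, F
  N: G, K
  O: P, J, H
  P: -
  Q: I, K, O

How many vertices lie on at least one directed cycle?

A vertex is on a directed cycle iff it belongs to a strongly connected component of size ≥ 2 (or has a self-loop).
The vertices on cycles are {F, H, I, K, L, N, O, Q} — 8 in total.

8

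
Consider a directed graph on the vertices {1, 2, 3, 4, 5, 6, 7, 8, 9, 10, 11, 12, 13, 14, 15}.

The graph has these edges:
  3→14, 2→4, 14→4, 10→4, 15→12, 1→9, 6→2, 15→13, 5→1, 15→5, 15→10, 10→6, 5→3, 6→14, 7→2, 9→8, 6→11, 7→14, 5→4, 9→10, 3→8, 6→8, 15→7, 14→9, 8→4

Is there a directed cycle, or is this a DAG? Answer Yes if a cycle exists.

DFS with white/gray/black marking, starting from 13:
13 gray
13 black
1 gray
  9 gray
    8 gray
      4 gray
      4 black
    8 black
    10 gray
      6 gray
        11 gray
        11 black
        14 gray
          14→4: 4 black — skip
          14→9: 9 is gray → back edge
Back edge found, so a cycle exists: 9 → 10 → 6 → 14 → 9.

Yes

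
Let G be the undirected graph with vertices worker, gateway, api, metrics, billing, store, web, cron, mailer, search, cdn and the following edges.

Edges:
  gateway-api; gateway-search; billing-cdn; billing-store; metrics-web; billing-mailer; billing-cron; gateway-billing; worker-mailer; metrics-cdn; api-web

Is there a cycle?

DFS, tracking each vertex's parent; an edge to a visited non-parent vertex closes a cycle.
Start from billing:
visit billing (parent –)
  visit store (parent billing)
    store–billing: parent, skip
  visit cdn (parent billing)
    visit metrics (parent cdn)
      visit web (parent metrics)
        visit api (parent web)
          visit gateway (parent api)
            visit search (parent gateway)
              search–gateway: parent, skip
            gateway–billing: billing visited and ≠ parent → cycle
Cycle: billing – cdn – metrics – web – api – gateway – billing.

Yes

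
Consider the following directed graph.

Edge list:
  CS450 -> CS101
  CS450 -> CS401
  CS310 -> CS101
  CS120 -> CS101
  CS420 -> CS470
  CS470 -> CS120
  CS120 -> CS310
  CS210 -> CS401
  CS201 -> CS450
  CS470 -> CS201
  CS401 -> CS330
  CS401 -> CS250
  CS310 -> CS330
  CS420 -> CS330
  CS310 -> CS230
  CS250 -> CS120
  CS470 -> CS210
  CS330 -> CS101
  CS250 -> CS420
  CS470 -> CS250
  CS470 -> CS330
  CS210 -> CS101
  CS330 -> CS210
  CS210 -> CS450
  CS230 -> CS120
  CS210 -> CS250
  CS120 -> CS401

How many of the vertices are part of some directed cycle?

11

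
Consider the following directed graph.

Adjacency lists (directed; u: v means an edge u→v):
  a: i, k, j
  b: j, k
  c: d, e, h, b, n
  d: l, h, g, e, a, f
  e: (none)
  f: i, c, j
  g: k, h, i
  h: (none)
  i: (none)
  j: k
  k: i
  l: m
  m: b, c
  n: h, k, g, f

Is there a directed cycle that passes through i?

No

i lies on a cycle iff there is a path from i back to itself.
Exploring from i, it never reaches itself; equivalently, its strongly connected component is a singleton.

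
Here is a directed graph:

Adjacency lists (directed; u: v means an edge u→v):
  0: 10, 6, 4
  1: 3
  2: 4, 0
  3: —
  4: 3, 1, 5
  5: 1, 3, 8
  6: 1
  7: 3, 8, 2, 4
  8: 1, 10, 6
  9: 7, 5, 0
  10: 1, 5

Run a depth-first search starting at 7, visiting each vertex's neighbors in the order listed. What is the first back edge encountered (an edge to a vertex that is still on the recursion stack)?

DFS from 7 (visiting each vertex's neighbors in the order listed); mark gray on enter, black on exit:
7 gray
  3 gray
  3 black
  8 gray
    1 gray
      1→3: 3 black — skip
    1 black
    10 gray
      10→1: 1 black — skip
      5 gray
        5→1: 1 black — skip
        5→3: 3 black — skip
        5→8: 8 is gray → back edge
First back edge: 5 → 8.

5→8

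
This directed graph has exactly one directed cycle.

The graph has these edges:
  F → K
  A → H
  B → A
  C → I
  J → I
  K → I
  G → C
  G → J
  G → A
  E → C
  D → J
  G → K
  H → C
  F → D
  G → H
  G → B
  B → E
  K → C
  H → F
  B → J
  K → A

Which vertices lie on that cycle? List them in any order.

A, F, H, K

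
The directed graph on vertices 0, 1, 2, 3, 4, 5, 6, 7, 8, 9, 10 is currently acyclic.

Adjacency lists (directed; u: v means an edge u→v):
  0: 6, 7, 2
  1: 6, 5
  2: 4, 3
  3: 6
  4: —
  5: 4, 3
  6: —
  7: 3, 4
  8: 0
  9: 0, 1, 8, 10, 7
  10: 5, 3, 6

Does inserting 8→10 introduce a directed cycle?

Adding 8→10 creates a cycle iff 10 can already reach 8.
Explore from 10: no path reaches 8. The graph stays acyclic.

No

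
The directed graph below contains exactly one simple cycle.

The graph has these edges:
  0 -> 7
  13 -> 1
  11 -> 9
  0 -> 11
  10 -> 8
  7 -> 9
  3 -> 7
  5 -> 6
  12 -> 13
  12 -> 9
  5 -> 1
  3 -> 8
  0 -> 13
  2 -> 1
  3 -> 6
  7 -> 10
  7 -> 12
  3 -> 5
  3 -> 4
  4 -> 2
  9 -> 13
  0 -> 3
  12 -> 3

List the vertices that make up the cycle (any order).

DFS with gray/black marking from 7:
7 gray
  9 gray
    13 gray
      1 gray
      1 black
    13 black
  9 black
  10 gray
    8 gray
    8 black
  10 black
  12 gray
    12→9: 9 black — skip
    3 gray
      3→7: 7 is gray → back edge
Back edge closes the cycle 7 → 12 → 3 → 7; its vertices are {3, 7, 12}.

3, 7, 12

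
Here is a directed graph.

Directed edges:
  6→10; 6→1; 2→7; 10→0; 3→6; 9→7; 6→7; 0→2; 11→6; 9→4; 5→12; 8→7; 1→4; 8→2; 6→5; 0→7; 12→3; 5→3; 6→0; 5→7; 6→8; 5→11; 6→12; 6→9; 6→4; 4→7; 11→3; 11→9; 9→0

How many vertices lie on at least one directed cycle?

A vertex is on a directed cycle iff it belongs to a strongly connected component of size ≥ 2 (or has a self-loop).
The vertices on cycles are {3, 5, 6, 11, 12} — 5 in total.

5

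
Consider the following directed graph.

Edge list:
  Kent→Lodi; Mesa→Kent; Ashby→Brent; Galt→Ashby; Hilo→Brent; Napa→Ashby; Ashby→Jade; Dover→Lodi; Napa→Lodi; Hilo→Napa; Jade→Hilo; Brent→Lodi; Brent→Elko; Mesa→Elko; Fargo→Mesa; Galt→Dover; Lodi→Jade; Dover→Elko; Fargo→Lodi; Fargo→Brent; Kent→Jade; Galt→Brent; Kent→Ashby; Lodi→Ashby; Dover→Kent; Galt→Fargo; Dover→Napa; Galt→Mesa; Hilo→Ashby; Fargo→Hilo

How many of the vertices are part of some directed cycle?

A vertex is on a directed cycle iff it belongs to a strongly connected component of size ≥ 2 (or has a self-loop).
The vertices on cycles are {Hilo, Jade, Lodi, Napa, Ashby, Brent} — 6 in total.

6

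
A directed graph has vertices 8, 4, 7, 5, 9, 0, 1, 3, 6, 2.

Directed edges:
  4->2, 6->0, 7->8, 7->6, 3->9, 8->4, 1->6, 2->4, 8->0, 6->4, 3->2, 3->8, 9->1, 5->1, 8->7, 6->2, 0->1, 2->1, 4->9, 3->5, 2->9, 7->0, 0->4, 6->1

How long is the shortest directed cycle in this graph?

For each vertex v, BFS finds the shortest path from v back to v.
The shortest such closed walk is 8 → 7 → 8, length 2.

2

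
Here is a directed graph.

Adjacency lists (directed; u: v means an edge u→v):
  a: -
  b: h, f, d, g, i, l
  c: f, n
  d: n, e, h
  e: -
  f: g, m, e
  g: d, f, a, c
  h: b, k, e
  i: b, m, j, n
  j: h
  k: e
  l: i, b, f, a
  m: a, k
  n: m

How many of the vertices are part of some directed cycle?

9

A vertex is on a directed cycle iff it belongs to a strongly connected component of size ≥ 2 (or has a self-loop).
The vertices on cycles are {b, c, d, f, g, h, i, j, l} — 9 in total.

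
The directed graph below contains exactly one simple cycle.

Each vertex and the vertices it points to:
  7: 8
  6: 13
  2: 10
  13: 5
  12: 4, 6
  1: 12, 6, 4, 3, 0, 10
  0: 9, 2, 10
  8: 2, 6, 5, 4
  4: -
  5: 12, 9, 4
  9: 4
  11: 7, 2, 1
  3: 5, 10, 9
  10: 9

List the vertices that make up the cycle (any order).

5, 6, 12, 13

DFS with gray/black marking from 6:
6 gray
  13 gray
    5 gray
      12 gray
        4 gray
        4 black
        12→6: 6 is gray → back edge
Back edge closes the cycle 6 → 13 → 5 → 12 → 6; its vertices are {5, 6, 12, 13}.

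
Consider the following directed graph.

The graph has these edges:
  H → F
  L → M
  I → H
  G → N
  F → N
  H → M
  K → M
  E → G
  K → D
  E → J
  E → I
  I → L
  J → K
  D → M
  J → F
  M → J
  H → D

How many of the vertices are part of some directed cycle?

4

A vertex is on a directed cycle iff it belongs to a strongly connected component of size ≥ 2 (or has a self-loop).
The vertices on cycles are {D, J, K, M} — 4 in total.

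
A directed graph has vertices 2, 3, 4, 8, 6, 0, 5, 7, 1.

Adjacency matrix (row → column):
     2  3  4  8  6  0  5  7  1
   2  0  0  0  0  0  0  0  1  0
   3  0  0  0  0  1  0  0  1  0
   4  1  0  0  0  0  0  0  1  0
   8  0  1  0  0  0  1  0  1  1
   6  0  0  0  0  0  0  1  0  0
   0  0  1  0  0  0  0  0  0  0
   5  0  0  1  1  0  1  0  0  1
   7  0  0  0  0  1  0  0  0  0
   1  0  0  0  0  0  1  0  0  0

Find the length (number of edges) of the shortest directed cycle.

4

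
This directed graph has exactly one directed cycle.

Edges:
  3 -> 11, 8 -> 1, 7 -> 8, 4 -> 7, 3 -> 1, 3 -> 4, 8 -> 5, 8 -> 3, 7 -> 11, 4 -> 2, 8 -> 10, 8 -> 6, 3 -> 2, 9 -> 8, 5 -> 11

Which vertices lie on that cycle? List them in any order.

DFS with gray/black marking from 8:
8 gray
  5 gray
    11 gray
    11 black
  5 black
  6 gray
  6 black
  1 gray
  1 black
  3 gray
    3→11: 11 black — skip
    4 gray
      7 gray
        7→8: 8 is gray → back edge
Back edge closes the cycle 8 → 3 → 4 → 7 → 8; its vertices are {3, 4, 7, 8}.

3, 4, 7, 8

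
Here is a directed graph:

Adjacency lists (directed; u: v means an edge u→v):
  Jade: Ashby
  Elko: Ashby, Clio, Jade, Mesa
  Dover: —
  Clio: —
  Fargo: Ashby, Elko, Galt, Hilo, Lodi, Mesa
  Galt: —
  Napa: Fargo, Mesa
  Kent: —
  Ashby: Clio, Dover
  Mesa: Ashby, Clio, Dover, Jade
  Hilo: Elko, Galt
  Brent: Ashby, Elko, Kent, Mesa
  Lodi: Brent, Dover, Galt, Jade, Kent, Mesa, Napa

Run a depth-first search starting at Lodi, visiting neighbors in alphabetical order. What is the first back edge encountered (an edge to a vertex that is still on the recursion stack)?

DFS from Lodi (visiting neighbors in alphabetical order); mark gray on enter, black on exit:
Lodi gray
  Brent gray
    Ashby gray
      Clio gray
      Clio black
      Dover gray
      Dover black
    Ashby black
    Elko gray
      Elko→Ashby: Ashby black — skip
      Elko→Clio: Clio black — skip
      Jade gray
        Jade→Ashby: Ashby black — skip
      Jade black
      Mesa gray
        Mesa→Ashby: Ashby black — skip
        Mesa→Clio: Clio black — skip
        Mesa→Dover: Dover black — skip
        Mesa→Jade: Jade black — skip
      Mesa black
    Elko black
    Kent gray
    Kent black
    Brent→Mesa: Mesa black — skip
  Brent black
  Lodi→Dover: Dover black — skip
  Galt gray
  Galt black
  Lodi→Jade: Jade black — skip
  Lodi→Kent: Kent black — skip
  Lodi→Mesa: Mesa black — skip
  Napa gray
    Fargo gray
      Fargo→Ashby: Ashby black — skip
      Fargo→Elko: Elko black — skip
      Fargo→Galt: Galt black — skip
      Hilo gray
        Hilo→Elko: Elko black — skip
        Hilo→Galt: Galt black — skip
      Hilo black
      Fargo→Lodi: Lodi is gray → back edge
First back edge: Fargo → Lodi.

Fargo->Lodi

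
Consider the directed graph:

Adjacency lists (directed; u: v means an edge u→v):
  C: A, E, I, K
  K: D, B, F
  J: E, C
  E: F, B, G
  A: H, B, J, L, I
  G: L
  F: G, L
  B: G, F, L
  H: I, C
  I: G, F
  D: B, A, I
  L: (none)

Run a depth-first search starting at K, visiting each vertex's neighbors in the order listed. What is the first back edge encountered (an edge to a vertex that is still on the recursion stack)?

C→A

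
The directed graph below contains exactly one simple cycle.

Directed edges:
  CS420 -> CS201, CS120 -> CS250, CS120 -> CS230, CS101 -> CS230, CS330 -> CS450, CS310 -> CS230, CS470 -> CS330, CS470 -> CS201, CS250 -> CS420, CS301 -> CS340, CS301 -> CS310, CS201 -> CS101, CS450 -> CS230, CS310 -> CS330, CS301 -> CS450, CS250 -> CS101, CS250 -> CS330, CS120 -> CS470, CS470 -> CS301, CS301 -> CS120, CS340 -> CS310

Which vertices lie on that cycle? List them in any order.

DFS with gray/black marking from CS301:
CS301 gray
  CS340 gray
    CS310 gray
      CS230 gray
      CS230 black
      CS330 gray
        CS450 gray
          CS450→CS230: CS230 black — skip
        CS450 black
      CS330 black
    CS310 black
  CS340 black
  CS120 gray
    CS470 gray
      CS470→CS301: CS301 is gray → back edge
Back edge closes the cycle CS301 → CS120 → CS470 → CS301; its vertices are {CS120, CS301, CS470}.

CS120, CS301, CS470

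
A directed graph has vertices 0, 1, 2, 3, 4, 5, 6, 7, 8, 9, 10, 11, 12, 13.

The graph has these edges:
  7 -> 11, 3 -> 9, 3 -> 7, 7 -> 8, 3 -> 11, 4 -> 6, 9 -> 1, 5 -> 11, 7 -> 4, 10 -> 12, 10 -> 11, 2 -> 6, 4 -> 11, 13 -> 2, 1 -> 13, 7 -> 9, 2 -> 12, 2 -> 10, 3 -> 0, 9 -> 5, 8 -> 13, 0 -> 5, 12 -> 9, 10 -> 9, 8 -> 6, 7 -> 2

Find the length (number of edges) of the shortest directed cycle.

For each vertex v, BFS finds the shortest path from v back to v.
The shortest such closed walk is 2 → 10 → 9 → 1 → 13 → 2, length 5.

5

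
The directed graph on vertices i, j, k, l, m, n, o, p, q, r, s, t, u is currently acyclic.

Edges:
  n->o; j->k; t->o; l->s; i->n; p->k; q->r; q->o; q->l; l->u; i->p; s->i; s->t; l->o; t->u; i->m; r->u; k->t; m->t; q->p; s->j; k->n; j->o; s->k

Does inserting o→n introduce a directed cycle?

Yes

Adding o→n creates a cycle iff n can already reach o.
Path from n: n → o.
So n → … → o → n is a cycle.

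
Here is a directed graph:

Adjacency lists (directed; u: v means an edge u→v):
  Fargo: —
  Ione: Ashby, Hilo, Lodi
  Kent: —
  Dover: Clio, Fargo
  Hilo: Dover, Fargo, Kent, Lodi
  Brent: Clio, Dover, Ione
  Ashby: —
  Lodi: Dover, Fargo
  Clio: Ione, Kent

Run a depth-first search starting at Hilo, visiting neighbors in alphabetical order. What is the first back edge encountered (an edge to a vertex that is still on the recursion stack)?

Ione->Hilo

DFS from Hilo (visiting neighbors in alphabetical order); mark gray on enter, black on exit:
Hilo gray
  Dover gray
    Clio gray
      Ione gray
        Ashby gray
        Ashby black
        Ione→Hilo: Hilo is gray → back edge
First back edge: Ione → Hilo.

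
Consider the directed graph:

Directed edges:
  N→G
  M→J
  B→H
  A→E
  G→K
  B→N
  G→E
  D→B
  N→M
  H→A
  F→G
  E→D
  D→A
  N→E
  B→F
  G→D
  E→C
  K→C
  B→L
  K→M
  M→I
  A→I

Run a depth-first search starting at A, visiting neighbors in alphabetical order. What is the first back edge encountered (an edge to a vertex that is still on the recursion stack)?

D->A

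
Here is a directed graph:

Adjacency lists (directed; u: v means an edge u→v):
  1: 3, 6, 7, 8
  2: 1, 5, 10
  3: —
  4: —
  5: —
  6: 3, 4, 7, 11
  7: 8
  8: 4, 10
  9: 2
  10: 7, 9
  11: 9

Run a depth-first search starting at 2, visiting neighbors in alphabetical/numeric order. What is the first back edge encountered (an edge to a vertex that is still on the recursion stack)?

10->7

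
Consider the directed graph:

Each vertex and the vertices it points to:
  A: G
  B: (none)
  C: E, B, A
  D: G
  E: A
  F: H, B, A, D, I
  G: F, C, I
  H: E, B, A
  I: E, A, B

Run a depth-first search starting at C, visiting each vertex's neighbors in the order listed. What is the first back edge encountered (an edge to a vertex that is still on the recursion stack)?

DFS from C (visiting each vertex's neighbors in the order listed); mark gray on enter, black on exit:
C gray
  E gray
    A gray
      G gray
        F gray
          H gray
            H→E: E is gray → back edge
First back edge: H → E.

H->E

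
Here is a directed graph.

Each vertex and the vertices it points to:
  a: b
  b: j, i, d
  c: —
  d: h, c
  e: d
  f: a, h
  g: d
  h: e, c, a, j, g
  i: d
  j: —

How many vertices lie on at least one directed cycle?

A vertex is on a directed cycle iff it belongs to a strongly connected component of size ≥ 2 (or has a self-loop).
The vertices on cycles are {a, b, d, e, g, h, i} — 7 in total.

7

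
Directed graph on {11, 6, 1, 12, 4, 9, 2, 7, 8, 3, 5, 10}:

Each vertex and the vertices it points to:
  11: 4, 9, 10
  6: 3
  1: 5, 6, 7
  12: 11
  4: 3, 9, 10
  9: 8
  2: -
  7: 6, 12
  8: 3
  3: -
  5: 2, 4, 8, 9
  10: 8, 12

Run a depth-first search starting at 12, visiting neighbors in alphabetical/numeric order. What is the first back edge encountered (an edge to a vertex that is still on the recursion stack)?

10→12

DFS from 12 (visiting neighbors in alphabetical/numeric order); mark gray on enter, black on exit:
12 gray
  11 gray
    4 gray
      3 gray
      3 black
      9 gray
        8 gray
          8→3: 3 black — skip
        8 black
      9 black
      10 gray
        10→8: 8 black — skip
        10→12: 12 is gray → back edge
First back edge: 10 → 12.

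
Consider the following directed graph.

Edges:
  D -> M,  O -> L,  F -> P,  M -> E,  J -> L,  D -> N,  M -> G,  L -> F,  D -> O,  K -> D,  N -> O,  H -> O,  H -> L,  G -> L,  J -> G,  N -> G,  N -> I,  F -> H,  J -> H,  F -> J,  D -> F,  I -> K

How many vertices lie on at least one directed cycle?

A vertex is on a directed cycle iff it belongs to a strongly connected component of size ≥ 2 (or has a self-loop).
The vertices on cycles are {D, F, G, H, I, J, K, L, N, O} — 10 in total.

10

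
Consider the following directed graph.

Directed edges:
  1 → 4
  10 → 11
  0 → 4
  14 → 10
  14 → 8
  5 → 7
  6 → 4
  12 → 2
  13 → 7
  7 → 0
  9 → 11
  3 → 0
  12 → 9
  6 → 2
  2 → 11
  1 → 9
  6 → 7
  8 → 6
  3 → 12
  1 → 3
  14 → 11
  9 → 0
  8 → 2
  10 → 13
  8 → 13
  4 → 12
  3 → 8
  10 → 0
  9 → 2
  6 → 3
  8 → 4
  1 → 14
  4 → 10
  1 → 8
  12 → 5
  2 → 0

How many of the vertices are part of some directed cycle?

A vertex is on a directed cycle iff it belongs to a strongly connected component of size ≥ 2 (or has a self-loop).
The vertices on cycles are {0, 2, 3, 4, 5, 6, 7, 8, 9, 10, 12, 13} — 12 in total.

12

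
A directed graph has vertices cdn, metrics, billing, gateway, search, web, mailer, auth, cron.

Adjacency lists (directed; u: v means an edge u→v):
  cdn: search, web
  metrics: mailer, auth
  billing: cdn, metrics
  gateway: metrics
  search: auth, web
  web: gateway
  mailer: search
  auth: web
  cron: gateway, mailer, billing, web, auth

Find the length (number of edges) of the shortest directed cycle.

For each vertex v, BFS finds the shortest path from v back to v.
The shortest such closed walk is metrics → auth → web → gateway → metrics, length 4.

4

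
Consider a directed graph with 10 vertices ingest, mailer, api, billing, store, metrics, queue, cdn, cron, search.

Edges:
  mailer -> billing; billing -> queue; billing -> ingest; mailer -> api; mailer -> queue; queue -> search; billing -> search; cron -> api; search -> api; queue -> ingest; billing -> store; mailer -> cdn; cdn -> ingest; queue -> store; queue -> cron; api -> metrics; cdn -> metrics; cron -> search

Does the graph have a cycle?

DFS with white/gray/black marking, starting from store:
store gray
store black
ingest gray
ingest black
mailer gray
  cdn gray
    metrics gray
    metrics black
    cdn→ingest: ingest black — skip
  cdn black
  queue gray
    queue→store: store black — skip
    cron gray
      api gray
        api→metrics: metrics black — skip
      api black
      search gray
        search→api: api black — skip
      search black
    cron black
    queue→ingest: ingest black — skip
    queue→search: search black — skip
  queue black
  billing gray
    billing→ingest: ingest black — skip
    billing→queue: queue black — skip
    billing→store: store black — skip
    billing→search: search black — skip
  billing black
  mailer→api: api black — skip
mailer black
Every edge goes to a white or black vertex — no back edge, so the graph is acyclic.

No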